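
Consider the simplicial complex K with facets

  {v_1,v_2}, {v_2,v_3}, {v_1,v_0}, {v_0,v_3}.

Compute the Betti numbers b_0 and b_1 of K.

We work with the vertex ordering v_0 < v_1 < v_2 < v_3. The simplices of K, each written with vertices in increasing order, are:

  0-simplices (4): [v_0], [v_1], [v_2], [v_3]
  1-simplices (4): [v_0,v_1], [v_0,v_3], [v_1,v_2], [v_2,v_3]

giving chain groups C_0 ≅ Z^4, C_1 ≅ Z^4.

Boundary ∂_1: C_1 → C_0 is given by ∂[p,q] = [q] − [p].
The 4×4 boundary matrix has rank 3 and Smith normal form diag(1,1,1).

Computing H_k = (kernel of ∂_k) / (image of ∂_{k+1}):

  H_0: rank C_0 − rank ∂_1 = 4 − 3 = 1, and the invariant factors of ∂_1 are all 1, so H_0 = Z.
  H_1: rank ker ∂_1 − rank ∂_2 = (4 − 3) − 0 = 1, and there is no ∂_2, so H_1 = Z.

Hence the Betti numbers are b_0 = 1, b_1 = 1.

b_0 = 1, b_1 = 1.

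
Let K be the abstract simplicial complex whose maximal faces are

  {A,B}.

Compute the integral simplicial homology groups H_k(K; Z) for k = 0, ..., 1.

K has 2 vertices, 1 edge.
rank ∂_0 = 0, rank ∂_1 = 1 ⇒ b_0 = 2 − 0 − 1 = 1; all invariant factors of ∂_1 are 1 so no torsion. So H_0 ≅ Z.
rank ∂_1 = 1, rank ∂_2 = 0 ⇒ b_1 = 1 − 1 − 0 = 0. So H_1 ≅ 0.

H_0 = Z,  H_1 = 0.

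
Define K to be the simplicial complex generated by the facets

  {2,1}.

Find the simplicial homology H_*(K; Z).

H_0 = Z,  H_1 = 0.

Order the vertices as 1 < 2. Listing each simplex with vertices in this order, K has dimension 1 with simplices:

  0-simplices (2): [1], [2]
  1-simplices (1): [1,2]

Hence C_0 ≅ Z^2, C_1 ≅ Z^1.

Boundary ∂_1: C_1 → C_0 maps an edge to its endpoints' difference, ∂[p,q] = q − p.
The 2×1 boundary matrix has rank 1 and Smith normal form diag(1).

From H_k ≅ ker(∂_k) / im(∂_{k+1}) we obtain:

  H_0: rank C_0 − rank ∂_1 = 2 − 1 = 1, and the invariant factors of ∂_1 are all 1, so H_0 = Z.
  H_1: rank ker ∂_1 − rank ∂_2 = (1 − 1) − 0 = 0, and there is no ∂_2, so H_1 = 0.

As a check, the Euler characteristic is 2 − 1 = 1, which agrees with 1 − 0 = 1.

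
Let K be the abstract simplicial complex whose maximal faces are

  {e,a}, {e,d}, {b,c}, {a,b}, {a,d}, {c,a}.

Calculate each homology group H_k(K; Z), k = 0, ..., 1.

Take the total order a < b < c < d < e on the vertex set. Then K (dimension 1) consists of the simplices:

  0-simplices (5): a, b, c, d, e
  1-simplices (6): ab, ac, ad, ae, bc, de

so the chain groups are C_0 ≅ Z^5, C_1 ≅ Z^6.

∂_1: C_1 → C_0 is given by ∂[p,q] = [q] − [p].
As a 5×6 matrix over Z this has rank 4, with invariant factors (1,1,1,1).

From H_k ≅ ker(∂_k) / im(∂_{k+1}) we obtain:

  H_0: rank C_0 − rank ∂_1 = 5 − 4 = 1, and the invariant factors of ∂_1 are all 1, so H_0 ≅ Z.
  H_1: rank ker ∂_1 − rank ∂_2 = (6 − 4) − 0 = 2, and there is no ∂_2, so H_1 ≅ Z^2.

As a check, the Euler characteristic is 5 − 6 = -1, which agrees with 1 − 2 = -1.

H_0 = Z,  H_1 = Z^2.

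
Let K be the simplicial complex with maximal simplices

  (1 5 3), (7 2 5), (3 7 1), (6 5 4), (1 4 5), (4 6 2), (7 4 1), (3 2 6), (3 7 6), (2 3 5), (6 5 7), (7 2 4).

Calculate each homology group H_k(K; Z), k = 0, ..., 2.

We work with the vertex ordering 1 < 2 < 3 < 4 < 5 < 6 < 7. The simplices of K, each written with vertices in increasing order, are:

  0-simplices (7): [1], [2], [3], [4], [5], [6], [7]
  1-simplices (18): [1,3], [1,4], [1,5], [1,7], [2,3], [2,4], [2,5], [2,6], [2,7], [3,5], [3,6], [3,7], [4,5], [4,6], [4,7], [5,6], [5,7], [6,7]
  2-simplices (12): [1,3,5], [1,3,7], [1,4,5], [1,4,7], [2,3,5], [2,3,6], [2,4,6], [2,4,7], [2,5,7], [3,6,7], [4,5,6], [5,6,7]

Hence C_0 ≅ Z^7, C_1 ≅ Z^18, C_2 ≅ Z^12.

Boundary ∂_1: C_1 → C_0 sends each edge [p,q] (with p < q) to q − p. For instance
  ∂[2,3] = [3] − [2].
This gives a 7×18 integer matrix of rank 6; reducing to Smith normal form yields diagonal entries (1,1,1,1,1,1).

Boundary ∂_2: C_2 → C_1 sends each 2-simplex [p,q,r] to [q,r] − [p,r] + [p,q]. For instance
  ∂[1,3,5] = [3,5] − [1,5] + [1,3],
  ∂[2,4,7] = [4,7] − [2,7] + [2,4].
This gives a 18×12 integer matrix of rank 12; reducing to Smith normal form yields diagonal entries (1,1,1,1,1,1,1,1,1,1,1,2).

Computing H_k = (kernel of ∂_k) / (image of ∂_{k+1}):

  H_0: rank C_0 − rank ∂_1 = 7 − 6 = 1, and the invariant factors of ∂_1 are all 1, so H_0 = Z.
  H_1: rank ker ∂_1 − rank ∂_2 = (18 − 6) − 12 = 0, and ∂_2 has invariant factor 2 > 1, so H_1 = Z/2.
  H_2: rank ker ∂_2 − rank ∂_3 = (12 − 12) − 0 = 0, and there is no ∂_3, so H_2 = 0.

As a check, the Euler characteristic is 7 − 18 + 12 = 1, which agrees with 1 − 0 + 0 = 1.
(K is a triangulation of the real projective plane RP^2.)

H_0 = Z,  H_1 = Z/2,  H_2 = 0.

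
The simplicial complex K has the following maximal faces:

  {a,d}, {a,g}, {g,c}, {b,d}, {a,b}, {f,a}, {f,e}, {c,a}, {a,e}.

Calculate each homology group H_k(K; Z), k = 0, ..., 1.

Order the vertices as a < b < c < d < e < f < g. Listing each simplex with vertices in this order, K has dimension 1 with simplices:

  0-simplices (7): a, b, c, d, e, f, g
  1-simplices (9): ab, ac, ad, ae, af, ag, bd, cg, ef

so the chain groups are C_0 ≅ Z^7, C_1 ≅ Z^9.

The boundary map ∂_1: C_1 → C_0 is given by ∂[p,q] = [q] − [p].
As a 7×9 matrix over Z this has rank 6, with invariant factors (1,1,1,1,1,1).

Reading off H_k = ker ∂_k / im ∂_{k+1}:

  H_0: rank C_0 − rank ∂_1 = 7 − 6 = 1, and the invariant factors of ∂_1 are all 1, so H_0 = Z.
  H_1: rank ker ∂_1 − rank ∂_2 = (9 − 6) − 0 = 3, and there is no ∂_2, so H_1 = Z^3.

(K is a triangulation of a wedge of 3 circles.)

H_0 = Z,  H_1 = Z^3.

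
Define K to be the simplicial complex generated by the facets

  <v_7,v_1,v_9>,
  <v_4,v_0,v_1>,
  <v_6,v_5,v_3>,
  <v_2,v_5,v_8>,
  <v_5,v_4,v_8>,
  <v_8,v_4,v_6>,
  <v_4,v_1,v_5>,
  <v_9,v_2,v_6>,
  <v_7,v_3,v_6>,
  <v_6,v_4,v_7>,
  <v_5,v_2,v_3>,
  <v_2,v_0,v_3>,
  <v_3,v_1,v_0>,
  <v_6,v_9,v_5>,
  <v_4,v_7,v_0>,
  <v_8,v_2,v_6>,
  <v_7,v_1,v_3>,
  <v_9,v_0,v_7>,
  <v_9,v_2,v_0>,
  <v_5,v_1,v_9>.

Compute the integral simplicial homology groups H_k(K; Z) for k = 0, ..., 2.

H_0 ≅ Z,  H_1 ≅ Z ⊕ Z/2,  H_2 = 0.

Order the vertices as v_0 < v_1 < v_2 < v_3 < v_4 < v_5 < v_6 < v_7 < v_8 < v_9. Listing each simplex with vertices in this order, K has dimension 2 with simplices:

  0-simplices (10): [v_0], [v_1], [v_2], [v_3], [v_4], [v_5], [v_6], [v_7], [v_8], [v_9]
  1-simplices (30): (30 of them)
  2-simplices (20): (20 of them)

giving chain groups C_0 ≅ Z^10, C_1 ≅ Z^30, C_2 ≅ Z^20.

Boundary ∂_1: C_1 → C_0 maps an edge to its endpoints' difference, ∂[p,q] = q − p. For instance
  ∂[v_2,v_3] = [v_3] − [v_2].
The 10×30 boundary matrix has rank 9 and Smith normal form diag(1,1,1,1,1,1,1,1,1).

∂_2: C_2 → C_1 sends each 2-simplex [p,q,r] to [q,r] − [p,r] + [p,q]. For instance
  ∂[v_1,v_5,v_9] = [v_5,v_9] − [v_1,v_9] + [v_1,v_5],
  ∂[v_4,v_5,v_8] = [v_5,v_8] − [v_4,v_8] + [v_4,v_5].
The resulting 30×20 matrix has rank 20, and its Smith normal form has invariant factors (1,1,1,1,1,1,1,1,1,1,1,1,1,1,1,1,1,1,1,2).

From H_k ≅ ker(∂_k) / im(∂_{k+1}) we obtain:

  H_0: rank C_0 − rank ∂_1 = 10 − 9 = 1, and the invariant factors of ∂_1 are all 1, so H_0 ≅ Z.
  H_1: rank ker ∂_1 − rank ∂_2 = (30 − 9) − 20 = 1, and ∂_2 has invariant factor 2 > 1, so H_1 ≅ Z ⊕ Z/2.
  H_2: rank ker ∂_2 − rank ∂_3 = (20 − 20) − 0 = 0, and there is no ∂_3, so H_2 ≅ 0.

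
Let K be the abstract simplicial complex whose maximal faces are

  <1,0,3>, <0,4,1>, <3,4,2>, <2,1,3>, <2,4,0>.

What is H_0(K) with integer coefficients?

Order the vertices as 0 < 1 < 2 < 3 < 4. Listing each simplex with vertices in this order, K has dimension 2 with simplices:

  0-simplices (5): [0], [1], [2], [3], [4]
  1-simplices (10): [0,1], [0,2], [0,3], [0,4], [1,2], [1,3], [1,4], [2,3], [2,4], [3,4]
  2-simplices (5): [0,1,3], [0,1,4], [0,2,4], [1,2,3], [2,3,4]

giving chain groups C_0 ≅ Z^5, C_1 ≅ Z^10, C_2 ≅ Z^5.

∂_1: C_1 → C_0 is given by ∂[p,q] = [q] − [p].
As a 5×10 matrix over Z this has rank 4, with invariant factors (1,1,1,1).

∂_2: C_2 → C_1 sends each 2-simplex [p,q,r] to [q,r] − [p,r] + [p,q]. For instance
  ∂[1,2,3] = [2,3] − [1,3] + [1,2],
  ∂[0,2,4] = [2,4] − [0,4] + [0,2].
The resulting 10×5 matrix has rank 5, and its Smith normal form has invariant factors (1,1,1,1,1).

From H_k ≅ ker(∂_k) / im(∂_{k+1}) we obtain:

  H_0: rank C_0 − rank ∂_1 = 5 − 4 = 1, and the invariant factors of ∂_1 are all 1, so H_0 ≅ Z.

(K is a triangulation of the Möbius band.)

H_0 = Z.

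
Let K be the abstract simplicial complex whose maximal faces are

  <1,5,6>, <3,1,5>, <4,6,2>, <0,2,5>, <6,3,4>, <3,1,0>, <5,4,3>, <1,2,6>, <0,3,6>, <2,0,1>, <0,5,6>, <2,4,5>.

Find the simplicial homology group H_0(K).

Order the vertices as 0 < 1 < 2 < 3 < 4 < 5 < 6. Listing each simplex with vertices in this order, K has dimension 2 with simplices:

  0-simplices (7): [0], [1], [2], [3], [4], [5], [6]
  1-simplices (18): [0,1], [0,2], [0,3], [0,5], [0,6], [1,2], [1,3], [1,5], [1,6], [2,4], [2,5], [2,6], [3,4], [3,5], [3,6], [4,5], [4,6], [5,6]
  2-simplices (12): [0,1,2], [0,1,3], [0,2,5], [0,3,6], [0,5,6], [1,2,6], [1,3,5], [1,5,6], [2,4,5], [2,4,6], [3,4,5], [3,4,6]

Hence C_0 ≅ Z^7, C_1 ≅ Z^18, C_2 ≅ Z^12.

Boundary ∂_1: C_1 → C_0 is given by ∂[p,q] = [q] − [p]. For instance
  ∂[0,3] = [3] − [0].
As a 7×18 matrix over Z this has rank 6, with invariant factors (1,1,1,1,1,1).

Boundary ∂_2: C_2 → C_1 maps a triangle to the signed sum of its edges. For instance
  ∂[2,4,5] = [4,5] − [2,5] + [2,4],
  ∂[0,3,6] = [3,6] − [0,6] + [0,3].
This gives a 18×12 integer matrix of rank 12; reducing to Smith normal form yields diagonal entries (1,1,1,1,1,1,1,1,1,1,1,2).

Reading off H_k = ker ∂_k / im ∂_{k+1}:

  H_0: rank C_0 − rank ∂_1 = 7 − 6 = 1, and the invariant factors of ∂_1 are all 1, so H_0 ≅ Z.

H_0 = Z.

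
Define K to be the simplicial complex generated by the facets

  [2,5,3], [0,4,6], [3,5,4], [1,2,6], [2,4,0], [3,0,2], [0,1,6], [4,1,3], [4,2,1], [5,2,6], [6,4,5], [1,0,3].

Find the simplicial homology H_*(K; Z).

Fix the vertex order 0 < 1 < 2 < 3 < 4 < 5 < 6 and write every simplex with vertices in increasing order. Then dim K = 2 and the simplices of K are:

  0-simplices (7): [0], [1], [2], [3], [4], [5], [6]
  1-simplices (18): [0,1], [0,2], [0,3], [0,4], [0,6], [1,2], [1,3], [1,4], [1,6], [2,3], [2,4], [2,5], [2,6], [3,4], [3,5], [4,5], [4,6], [5,6]
  2-simplices (12): [0,1,3], [0,1,6], [0,2,3], [0,2,4], [0,4,6], [1,2,4], [1,2,6], [1,3,4], [2,3,5], [2,5,6], [3,4,5], [4,5,6]

giving chain groups C_0 ≅ Z^7, C_1 ≅ Z^18, C_2 ≅ Z^12.

∂_1: C_1 → C_0 sends each edge [p,q] (with p < q) to q − p. For instance
  ∂[0,3] = [3] − [0].
This gives a 7×18 integer matrix of rank 6; reducing to Smith normal form yields diagonal entries (1,1,1,1,1,1).

Boundary ∂_2: C_2 → C_1 acts by ∂[p,q,r] = [q,r] − [p,r] + [p,q]. For instance
  ∂[2,5,6] = [5,6] − [2,6] + [2,5],
  ∂[0,4,6] = [4,6] − [0,6] + [0,4].
The resulting 18×12 matrix has rank 12, and its Smith normal form has invariant factors (1,1,1,1,1,1,1,1,1,1,1,2).

Computing H_k = (kernel of ∂_k) / (image of ∂_{k+1}):

  H_0: rank C_0 − rank ∂_1 = 7 − 6 = 1, and the invariant factors of ∂_1 are all 1, so H_0 ≅ Z.
  H_1: rank ker ∂_1 − rank ∂_2 = (18 − 6) − 12 = 0, and ∂_2 has invariant factor 2 > 1, so H_1 ≅ Z/2.
  H_2: rank ker ∂_2 − rank ∂_3 = (12 − 12) − 0 = 0, and there is no ∂_3, so H_2 ≅ 0.

H_0 = Z,  H_1 = Z/2,  H_2 = 0.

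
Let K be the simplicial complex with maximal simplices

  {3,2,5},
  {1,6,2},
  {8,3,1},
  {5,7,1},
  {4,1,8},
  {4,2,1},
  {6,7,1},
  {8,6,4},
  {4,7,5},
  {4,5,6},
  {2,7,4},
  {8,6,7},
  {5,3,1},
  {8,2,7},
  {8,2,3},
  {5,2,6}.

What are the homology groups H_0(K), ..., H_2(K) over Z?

H_0 ≅ Z,  H_1 ≅ Z^2,  H_2 ≅ Z.

K has 8 vertices, 24 edges, 16 triangles.
rank ∂_0 = 0, rank ∂_1 = 7 ⇒ b_0 = 8 − 0 − 7 = 1; all invariant factors of ∂_1 are 1 so no torsion. So H_0 = Z.
rank ∂_1 = 7, rank ∂_2 = 15 ⇒ b_1 = 24 − 7 − 15 = 2; all invariant factors of ∂_2 are 1 so no torsion. So H_1 = Z^2.
rank ∂_2 = 15, rank ∂_3 = 0 ⇒ b_2 = 16 − 15 − 0 = 1. So H_2 = Z.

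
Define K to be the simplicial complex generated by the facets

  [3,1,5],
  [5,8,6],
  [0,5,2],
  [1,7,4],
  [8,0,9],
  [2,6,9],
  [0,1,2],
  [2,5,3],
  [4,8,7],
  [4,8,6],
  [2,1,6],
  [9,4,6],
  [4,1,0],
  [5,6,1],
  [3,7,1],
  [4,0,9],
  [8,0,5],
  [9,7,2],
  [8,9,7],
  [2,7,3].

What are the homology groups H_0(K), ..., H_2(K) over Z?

Order the vertices as 0 < 1 < 2 < 3 < 4 < 5 < 6 < 7 < 8 < 9. Listing each simplex with vertices in this order, K has dimension 2 with simplices:

  0-simplices (10): [0], [1], [2], [3], [4], [5], [6], [7], [8], [9]
  1-simplices (30): (30 of them)
  2-simplices (20): (20 of them)

Hence C_0 ≅ Z^10, C_1 ≅ Z^30, C_2 ≅ Z^20.

Boundary ∂_1: C_1 → C_0 is given by ∂[p,q] = [q] − [p].
The resulting 10×30 matrix has rank 9, and its Smith normal form has invariant factors (1,1,1,1,1,1,1,1,1).

∂_2: C_2 → C_1 sends each 2-simplex [p,q,r] to [q,r] − [p,r] + [p,q]. For instance
  ∂[0,1,4] = [1,4] − [0,4] + [0,1],
  ∂[4,7,8] = [7,8] − [4,8] + [4,7].
This gives a 30×20 integer matrix of rank 20; reducing to Smith normal form yields diagonal entries (1,1,1,1,1,1,1,1,1,1,1,1,1,1,1,1,1,1,1,2).

From H_k ≅ ker(∂_k) / im(∂_{k+1}) we obtain:

  H_0: rank C_0 − rank ∂_1 = 10 − 9 = 1, and the invariant factors of ∂_1 are all 1, so H_0 ≅ Z.
  H_1: rank ker ∂_1 − rank ∂_2 = (30 − 9) − 20 = 1, and ∂_2 has invariant factor 2 > 1, so H_1 ≅ Z ⊕ Z/2.
  H_2: rank ker ∂_2 − rank ∂_3 = (20 − 20) − 0 = 0, and there is no ∂_3, so H_2 ≅ 0.

As a check, the Euler characteristic is 10 − 30 + 20 = 0, which agrees with 1 − 1 + 0 = 0.

H_0 ≅ Z,  H_1 ≅ Z ⊕ Z/2,  H_2 = 0.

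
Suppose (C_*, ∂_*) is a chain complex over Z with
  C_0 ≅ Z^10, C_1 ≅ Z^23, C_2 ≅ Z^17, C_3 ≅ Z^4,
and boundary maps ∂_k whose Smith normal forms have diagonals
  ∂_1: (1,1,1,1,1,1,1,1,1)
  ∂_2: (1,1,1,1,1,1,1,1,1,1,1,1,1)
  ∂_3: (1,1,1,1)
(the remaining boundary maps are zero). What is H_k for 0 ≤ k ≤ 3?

H_0: b_0 = 10 − 0 − 9 = 1; torsion from ∂_1 factors > 1: none. So H_0 = Z.
H_1: b_1 = 23 − 9 − 13 = 1; torsion from ∂_2 factors > 1: none. So H_1 = Z.
H_2: b_2 = 17 − 13 − 4 = 0; torsion from ∂_3 factors > 1: none. So H_2 = 0.
H_3: b_3 = 4 − 4 − 0 = 0; torsion from ∂_4 factors > 1: none. So H_3 = 0.

H_0 = Z,  H_1 = Z,  H_2 = 0,  H_3 = 0.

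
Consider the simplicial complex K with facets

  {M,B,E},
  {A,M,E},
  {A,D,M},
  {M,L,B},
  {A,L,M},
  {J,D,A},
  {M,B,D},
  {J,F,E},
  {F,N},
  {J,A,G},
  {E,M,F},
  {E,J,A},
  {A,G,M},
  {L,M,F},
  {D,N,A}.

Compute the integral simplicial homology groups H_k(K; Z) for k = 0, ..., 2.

H_0 ≅ Z,  H_1 ≅ Z,  H_2 = 0.

We work with the vertex ordering A < B < D < E < F < G < J < L < M < N. The simplices of K, each written with vertices in increasing order, are:

  0-simplices (10): A, B, D, E, F, G, J, L, M, N
  1-simplices (24): AD, AE, AG, AJ, AL, AM, AN, BD, BE, BL, BM, DJ, DM, DN, EF, EJ, EM, FJ, FL, FM, FN, GJ, GM, LM
  2-simplices (14): ADJ, ADM, ADN, AEJ, AEM, AGJ, AGM, ALM, BDM, BEM, BLM, EFJ, EFM, FLM

so the chain groups are C_0 ≅ Z^10, C_1 ≅ Z^24, C_2 ≅ Z^14.

The boundary map ∂_1: C_1 → C_0 is given by ∂[p,q] = [q] − [p]. For instance
  ∂AG = G − A.
The 10×24 boundary matrix has rank 9 and Smith normal form diag(1,1,1,1,1,1,1,1,1).

The boundary map ∂_2: C_2 → C_1 acts by ∂[p,q,r] = [q,r] − [p,r] + [p,q]. For instance
  ∂BDM = DM − BM + BD,
  ∂AGJ = GJ − AJ + AG.
The 24×14 boundary matrix has rank 14 and Smith normal form diag(1,1,1,1,1,1,1,1,1,1,1,1,1,1).

Reading off H_k = ker ∂_k / im ∂_{k+1}:

  H_0: rank C_0 − rank ∂_1 = 10 − 9 = 1, and the invariant factors of ∂_1 are all 1, so H_0 = Z.
  H_1: rank ker ∂_1 − rank ∂_2 = (24 − 9) − 14 = 1, and the invariant factors of ∂_2 are all 1, so H_1 = Z.
  H_2: rank ker ∂_2 − rank ∂_3 = (14 − 14) − 0 = 0, and there is no ∂_3, so H_2 = 0.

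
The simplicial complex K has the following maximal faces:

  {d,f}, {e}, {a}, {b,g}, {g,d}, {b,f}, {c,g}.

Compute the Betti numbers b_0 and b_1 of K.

Order the vertices as a < b < c < d < e < f < g. Listing each simplex with vertices in this order, K has dimension 1 with simplices:

  0-simplices (7): a, b, c, d, e, f, g
  1-simplices (5): bf, bg, cg, df, dg

giving chain groups C_0 ≅ Z^7, C_1 ≅ Z^5.

∂_1: C_1 → C_0 is given by ∂[p,q] = [q] − [p]. For instance
  ∂dg = g − d.
This gives a 7×5 integer matrix of rank 4; reducing to Smith normal form yields diagonal entries (1,1,1,1).

Now H_k = ker ∂_k / im ∂_{k+1}, so:

  H_0: rank C_0 − rank ∂_1 = 7 − 4 = 3, and the invariant factors of ∂_1 are all 1, so H_0 = Z^3.
  H_1: rank ker ∂_1 − rank ∂_2 = (5 − 4) − 0 = 1, and there is no ∂_2, so H_1 = Z.

Hence the Betti numbers are b_0 = 3, b_1 = 1.

b_0 = 3, b_1 = 1.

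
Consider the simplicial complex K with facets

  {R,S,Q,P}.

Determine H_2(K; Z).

Fix the vertex order P < Q < R < S and write every simplex with vertices in increasing order. Then dim K = 3 and the simplices of K are:

  0-simplices (4): P, Q, R, S
  1-simplices (6): PQ, PR, PS, QR, QS, RS
  2-simplices (4): PQR, PQS, PRS, QRS
  3-simplices (1): PQRS

giving chain groups C_0 ≅ Z^4, C_1 ≅ Z^6, C_2 ≅ Z^4, C_3 ≅ Z^1.

∂_1: C_1 → C_0 is given by ∂[p,q] = [q] − [p].
This gives a 4×6 integer matrix of rank 3; reducing to Smith normal form yields diagonal entries (1,1,1).

∂_2: C_2 → C_1 maps a triangle to the signed sum of its edges. For instance
  ∂PQR = QR − PR + PQ,
  ∂QRS = RS − QS + QR.
The 6×4 boundary matrix has rank 3 and Smith normal form diag(1,1,1).

Boundary ∂_3: C_3 → C_2 sends each 3-simplex σ to the alternating sum Σ_i (−1)^i (σ with its i-th vertex removed). For instance
  ∂PQRS = QRS − PRS + PQS − PQR.
The 4×1 boundary matrix has rank 1 and Smith normal form diag(1).

Now H_k = ker ∂_k / im ∂_{k+1}, so:

  H_2: rank ker ∂_2 − rank ∂_3 = (4 − 3) − 1 = 0, and the invariant factors of ∂_3 are all 1, so H_2 ≅ 0.

H_2 ≅ 0.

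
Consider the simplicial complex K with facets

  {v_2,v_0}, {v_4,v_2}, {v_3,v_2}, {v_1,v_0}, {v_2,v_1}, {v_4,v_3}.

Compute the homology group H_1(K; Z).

H_1 ≅ Z^2.

We work with the vertex ordering v_0 < v_1 < v_2 < v_3 < v_4. The simplices of K, each written with vertices in increasing order, are:

  0-simplices (5): [v_0], [v_1], [v_2], [v_3], [v_4]
  1-simplices (6): [v_0,v_1], [v_0,v_2], [v_1,v_2], [v_2,v_3], [v_2,v_4], [v_3,v_4]

giving chain groups C_0 ≅ Z^5, C_1 ≅ Z^6.

Boundary ∂_1: C_1 → C_0 maps an edge to its endpoints' difference, ∂[p,q] = q − p. For instance
  ∂[v_2,v_3] = [v_3] − [v_2].
The 5×6 boundary matrix has rank 4 and Smith normal form diag(1,1,1,1).

Now H_k = ker ∂_k / im ∂_{k+1}, so:

  H_1: rank ker ∂_1 − rank ∂_2 = (6 − 4) − 0 = 2, and there is no ∂_2, so H_1 ≅ Z^2.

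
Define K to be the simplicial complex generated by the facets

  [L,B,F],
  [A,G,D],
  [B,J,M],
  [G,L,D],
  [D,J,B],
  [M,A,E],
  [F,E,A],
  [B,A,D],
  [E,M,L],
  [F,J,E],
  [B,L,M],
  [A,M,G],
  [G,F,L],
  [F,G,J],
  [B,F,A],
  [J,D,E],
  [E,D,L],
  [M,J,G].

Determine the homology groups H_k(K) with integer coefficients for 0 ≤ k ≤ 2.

H_0 ≅ Z,  H_1 ≅ Z^2,  H_2 ≅ Z.

We work with the vertex ordering A < B < D < E < F < G < J < L < M. The simplices of K, each written with vertices in increasing order, are:

  0-simplices (9): A, B, D, E, F, G, J, L, M
  1-simplices (27): AB, AD, AE, AF, AG, AM, BD, BF, BJ, BL, BM, DE, DG, DJ, DL, EF, EJ, EL, EM, FG, FJ, FL, GJ, GL, GM, JM, LM
  2-simplices (18): ABD, ABF, ADG, AEF, AEM, AGM, BDJ, BFL, BJM, BLM, DEJ, DEL, DGL, EFJ, ELM, FGJ, FGL, GJM

so the chain groups are C_0 ≅ Z^9, C_1 ≅ Z^27, C_2 ≅ Z^18.

∂_1: C_1 → C_0 is given by ∂[p,q] = [q] − [p]. For instance
  ∂EJ = J − E.
The 9×27 boundary matrix has rank 8 and Smith normal form diag(1,1,1,1,1,1,1,1).

∂_2: C_2 → C_1 sends each 2-simplex [p,q,r] to [q,r] − [p,r] + [p,q]. For instance
  ∂AEF = EF − AF + AE,
  ∂ABD = BD − AD + AB.
The resulting 27×18 matrix has rank 17, and its Smith normal form has invariant factors (1,1,1,1,1,1,1,1,1,1,1,1,1,1,1,1,1).

Computing H_k = (kernel of ∂_k) / (image of ∂_{k+1}):

  H_0: rank C_0 − rank ∂_1 = 9 − 8 = 1, and the invariant factors of ∂_1 are all 1, so H_0 ≅ Z.
  H_1: rank ker ∂_1 − rank ∂_2 = (27 − 8) − 17 = 2, and the invariant factors of ∂_2 are all 1, so H_1 ≅ Z^2.
  H_2: rank ker ∂_2 − rank ∂_3 = (18 − 17) − 0 = 1, and there is no ∂_3, so H_2 ≅ Z.

(K is a triangulation of the torus T^2.)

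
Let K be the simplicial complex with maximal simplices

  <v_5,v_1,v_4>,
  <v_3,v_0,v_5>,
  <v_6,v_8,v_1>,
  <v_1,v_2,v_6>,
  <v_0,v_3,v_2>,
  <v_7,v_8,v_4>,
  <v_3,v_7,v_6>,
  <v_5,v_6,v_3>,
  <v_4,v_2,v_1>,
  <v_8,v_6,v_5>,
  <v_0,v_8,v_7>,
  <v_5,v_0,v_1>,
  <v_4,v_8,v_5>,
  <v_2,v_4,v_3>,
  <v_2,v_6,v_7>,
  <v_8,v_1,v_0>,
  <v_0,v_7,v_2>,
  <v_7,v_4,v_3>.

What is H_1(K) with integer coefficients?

H_1 ≅ Z ⊕ Z/2.

K has 9 vertices, 27 edges, 18 triangles.
rank ∂_1 = 8, rank ∂_2 = 18 ⇒ b_1 = 27 − 8 − 18 = 1; ∂_2 has invariant factor(s) [2] giving torsion. So H_1 ≅ Z ⊕ Z/2.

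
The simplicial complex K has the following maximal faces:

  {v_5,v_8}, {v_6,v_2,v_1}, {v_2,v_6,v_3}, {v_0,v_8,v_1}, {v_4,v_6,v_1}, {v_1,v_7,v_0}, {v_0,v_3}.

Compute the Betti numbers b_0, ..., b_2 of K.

b_0 = 1, b_1 = 1, b_2 = 0.

Fix the vertex order v_0 < v_1 < v_2 < v_3 < v_4 < v_5 < v_6 < v_7 < v_8 and write every simplex with vertices in increasing order. Then dim K = 2 and the simplices of K are:

  0-simplices (9): [v_0], [v_1], [v_2], [v_3], [v_4], [v_5], [v_6], [v_7], [v_8]
  1-simplices (14): [v_0,v_1], [v_0,v_3], [v_0,v_7], [v_0,v_8], [v_1,v_2], [v_1,v_4], [v_1,v_6], [v_1,v_7], [v_1,v_8], [v_2,v_3], [v_2,v_6], [v_3,v_6], [v_4,v_6], [v_5,v_8]
  2-simplices (5): [v_0,v_1,v_7], [v_0,v_1,v_8], [v_1,v_2,v_6], [v_1,v_4,v_6], [v_2,v_3,v_6]

so the chain groups are C_0 ≅ Z^9, C_1 ≅ Z^14, C_2 ≅ Z^5.

Boundary ∂_1: C_1 → C_0 is given by ∂[p,q] = [q] − [p].
As a 9×14 matrix over Z this has rank 8, with invariant factors (1,1,1,1,1,1,1,1).

Boundary ∂_2: C_2 → C_1 sends each 2-simplex [p,q,r] to [q,r] − [p,r] + [p,q]. For instance
  ∂[v_0,v_1,v_7] = [v_1,v_7] − [v_0,v_7] + [v_0,v_1],
  ∂[v_0,v_1,v_8] = [v_1,v_8] − [v_0,v_8] + [v_0,v_1].
The 14×5 boundary matrix has rank 5 and Smith normal form diag(1,1,1,1,1).

From H_k ≅ ker(∂_k) / im(∂_{k+1}) we obtain:

  H_0: rank C_0 − rank ∂_1 = 9 − 8 = 1, and the invariant factors of ∂_1 are all 1, so H_0 ≅ Z.
  H_1: rank ker ∂_1 − rank ∂_2 = (14 − 8) − 5 = 1, and the invariant factors of ∂_2 are all 1, so H_1 ≅ Z.
  H_2: rank ker ∂_2 − rank ∂_3 = (5 − 5) − 0 = 0, and there is no ∂_3, so H_2 ≅ 0.

As a check, the Euler characteristic is 9 − 14 + 5 = 0, which agrees with 1 − 1 + 0 = 0.

Hence the Betti numbers are b_0 = 1, b_1 = 1, b_2 = 0.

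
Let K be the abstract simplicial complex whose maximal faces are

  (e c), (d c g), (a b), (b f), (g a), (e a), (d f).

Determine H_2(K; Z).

H_2 = 0.

Order the vertices as a < b < c < d < e < f < g. Listing each simplex with vertices in this order, K has dimension 2 with simplices:

  0-simplices (7): a, b, c, d, e, f, g
  1-simplices (9): ab, ae, ag, bf, cd, ce, cg, df, dg
  2-simplices (1): cdg

giving chain groups C_0 ≅ Z^7, C_1 ≅ Z^9, C_2 ≅ Z^1.

∂_1: C_1 → C_0 sends each edge [p,q] (with p < q) to q − p. For instance
  ∂ag = g − a.
The 7×9 boundary matrix has rank 6 and Smith normal form diag(1,1,1,1,1,1).

The boundary map ∂_2: C_2 → C_1 sends each 2-simplex [p,q,r] to [q,r] − [p,r] + [p,q]. For instance
  ∂cdg = dg − cg + cd.
This gives a 9×1 integer matrix of rank 1; reducing to Smith normal form yields diagonal entries (1).

From H_k ≅ ker(∂_k) / im(∂_{k+1}) we obtain:

  H_2: rank ker ∂_2 − rank ∂_3 = (1 − 1) − 0 = 0, and there is no ∂_3, so H_2 ≅ 0.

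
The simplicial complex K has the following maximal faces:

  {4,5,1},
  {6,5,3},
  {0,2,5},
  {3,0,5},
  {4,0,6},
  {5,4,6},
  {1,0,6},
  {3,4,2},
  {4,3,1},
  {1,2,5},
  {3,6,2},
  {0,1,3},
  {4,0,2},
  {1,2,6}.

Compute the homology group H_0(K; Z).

H_0 ≅ Z.

Fix the vertex order 0 < 1 < 2 < 3 < 4 < 5 < 6 and write every simplex with vertices in increasing order. Then dim K = 2 and the simplices of K are:

  0-simplices (7): [0], [1], [2], [3], [4], [5], [6]
  1-simplices (21): [0,1], [0,2], [0,3], [0,4], [0,5], [0,6], [1,2], [1,3], [1,4], [1,5], [1,6], [2,3], [2,4], [2,5], [2,6], [3,4], [3,5], [3,6], [4,5], [4,6], [5,6]
  2-simplices (14): [0,1,3], [0,1,6], [0,2,4], [0,2,5], [0,3,5], [0,4,6], [1,2,5], [1,2,6], [1,3,4], [1,4,5], [2,3,4], [2,3,6], [3,5,6], [4,5,6]

Hence C_0 ≅ Z^7, C_1 ≅ Z^21, C_2 ≅ Z^14.

∂_1: C_1 → C_0 maps an edge to its endpoints' difference, ∂[p,q] = q − p. For instance
  ∂[1,3] = [3] − [1].
As a 7×21 matrix over Z this has rank 6, with invariant factors (1,1,1,1,1,1).

The boundary map ∂_2: C_2 → C_1 maps a triangle to the signed sum of its edges. For instance
  ∂[1,4,5] = [4,5] − [1,5] + [1,4],
  ∂[1,3,4] = [3,4] − [1,4] + [1,3].
This gives a 21×14 integer matrix of rank 13; reducing to Smith normal form yields diagonal entries (1,1,1,1,1,1,1,1,1,1,1,1,1).

Reading off H_k = ker ∂_k / im ∂_{k+1}:

  H_0: rank C_0 − rank ∂_1 = 7 − 6 = 1, and the invariant factors of ∂_1 are all 1, so H_0 ≅ Z.

(K is a triangulation of the torus T^2.)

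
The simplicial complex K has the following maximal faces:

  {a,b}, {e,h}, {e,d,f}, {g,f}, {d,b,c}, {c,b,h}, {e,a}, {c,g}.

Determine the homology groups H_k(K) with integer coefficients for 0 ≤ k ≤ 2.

Order the vertices as a < b < c < d < e < f < g < h. Listing each simplex with vertices in this order, K has dimension 2 with simplices:

  0-simplices (8): a, b, c, d, e, f, g, h
  1-simplices (13): ab, ae, bc, bd, bh, cd, cg, ch, de, df, ef, eh, fg
  2-simplices (3): bcd, bch, def

giving chain groups C_0 ≅ Z^8, C_1 ≅ Z^13, C_2 ≅ Z^3.

∂_1: C_1 → C_0 is given by ∂[p,q] = [q] − [p].
As a 8×13 matrix over Z this has rank 7, with invariant factors (1,1,1,1,1,1,1).

∂_2: C_2 → C_1 maps a triangle to the signed sum of its edges. For instance
  ∂def = ef − df + de,
  ∂bcd = cd − bd + bc.
This gives a 13×3 integer matrix of rank 3; reducing to Smith normal form yields diagonal entries (1,1,1).

Computing H_k = (kernel of ∂_k) / (image of ∂_{k+1}):

  H_0: rank C_0 − rank ∂_1 = 8 − 7 = 1, and the invariant factors of ∂_1 are all 1, so H_0 ≅ Z.
  H_1: rank ker ∂_1 − rank ∂_2 = (13 − 7) − 3 = 3, and the invariant factors of ∂_2 are all 1, so H_1 ≅ Z^3.
  H_2: rank ker ∂_2 − rank ∂_3 = (3 − 3) − 0 = 0, and there is no ∂_3, so H_2 ≅ 0.

H_0 = Z,  H_1 = Z^3,  H_2 = 0.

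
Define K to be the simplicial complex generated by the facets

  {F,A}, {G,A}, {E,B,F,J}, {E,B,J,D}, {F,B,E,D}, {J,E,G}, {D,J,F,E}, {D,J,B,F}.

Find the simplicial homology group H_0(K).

H_0 ≅ Z.

Order the vertices as A < B < D < E < F < G < J. Listing each simplex with vertices in this order, K has dimension 3 with simplices:

  0-simplices (7): A, B, D, E, F, G, J
  1-simplices (14): AF, AG, BD, BE, BF, BJ, DE, DF, DJ, EF, EG, EJ, FJ, GJ
  2-simplices (11): BDE, BDF, BDJ, BEF, BEJ, BFJ, DEF, DEJ, DFJ, EFJ, EGJ
  3-simplices (5): BDEF, BDEJ, BDFJ, BEFJ, DEFJ

giving chain groups C_0 ≅ Z^7, C_1 ≅ Z^14, C_2 ≅ Z^11, C_3 ≅ Z^5.

The boundary map ∂_1: C_1 → C_0 sends each edge [p,q] (with p < q) to q − p. For instance
  ∂DE = E − D.
As a 7×14 matrix over Z this has rank 6, with invariant factors (1,1,1,1,1,1).

The boundary map ∂_2: C_2 → C_1 sends each 2-simplex [p,q,r] to [q,r] − [p,r] + [p,q]. For instance
  ∂BEF = EF − BF + BE,
  ∂BDJ = DJ − BJ + BD.
This gives a 14×11 integer matrix of rank 7; reducing to Smith normal form yields diagonal entries (1,1,1,1,1,1,1).

∂_3: C_3 → C_2 sends each 3-simplex σ to the alternating sum Σ_i (−1)^i (σ with its i-th vertex removed). For instance
  ∂BDEJ = DEJ − BEJ + BDJ − BDE,
  ∂DEFJ = EFJ − DFJ + DEJ − DEF.
As a 11×5 matrix over Z this has rank 4, with invariant factors (1,1,1,1).

Computing H_k = (kernel of ∂_k) / (image of ∂_{k+1}):

  H_0: rank C_0 − rank ∂_1 = 7 − 6 = 1, and the invariant factors of ∂_1 are all 1, so H_0 ≅ Z.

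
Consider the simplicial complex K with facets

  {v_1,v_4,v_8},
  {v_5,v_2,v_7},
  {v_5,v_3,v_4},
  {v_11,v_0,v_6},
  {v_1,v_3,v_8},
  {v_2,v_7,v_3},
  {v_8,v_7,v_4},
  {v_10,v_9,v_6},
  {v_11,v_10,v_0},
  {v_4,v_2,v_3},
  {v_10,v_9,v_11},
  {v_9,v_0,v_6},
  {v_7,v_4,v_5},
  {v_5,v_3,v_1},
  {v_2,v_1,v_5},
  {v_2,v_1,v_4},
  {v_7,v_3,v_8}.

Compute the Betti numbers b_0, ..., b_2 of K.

b_0 = 2, b_1 = 1, b_2 = 0.

Take the total order v_0 < v_1 < v_2 < v_3 < v_4 < v_5 < v_6 < v_7 < v_8 < v_9 < v_10 < v_11 on the vertex set. Then K (dimension 2) consists of the simplices:

  0-simplices (12): [v_0], [v_1], [v_2], [v_3], [v_4], [v_5], [v_6], [v_7], [v_8], [v_9], [v_10], [v_11]
  1-simplices (28): (28 of them)
  2-simplices (17): (17 of them)

so the chain groups are C_0 ≅ Z^12, C_1 ≅ Z^28, C_2 ≅ Z^17.

Boundary ∂_1: C_1 → C_0 is given by ∂[p,q] = [q] − [p].
The 12×28 boundary matrix has rank 10 and Smith normal form diag(1,1,1,1,1,1,1,1,1,1).

The boundary map ∂_2: C_2 → C_1 sends each 2-simplex [p,q,r] to [q,r] − [p,r] + [p,q]. For instance
  ∂[v_0,v_10,v_11] = [v_10,v_11] − [v_0,v_11] + [v_0,v_10],
  ∂[v_9,v_10,v_11] = [v_10,v_11] − [v_9,v_11] + [v_9,v_10].
This gives a 28×17 integer matrix of rank 17; reducing to Smith normal form yields diagonal entries (1,1,1,1,1,1,1,1,1,1,1,1,1,1,1,1,2).

Reading off H_k = ker ∂_k / im ∂_{k+1}:

  H_0: rank C_0 − rank ∂_1 = 12 − 10 = 2, and the invariant factors of ∂_1 are all 1, so H_0 ≅ Z^2.
  H_1: rank ker ∂_1 − rank ∂_2 = (28 − 10) − 17 = 1, and ∂_2 has invariant factor 2 > 1, so H_1 ≅ Z ⊕ Z/2.
  H_2: rank ker ∂_2 − rank ∂_3 = (17 − 17) − 0 = 0, and there is no ∂_3, so H_2 ≅ 0.

(K is a triangulation of the disjoint union of the real projective plane RP^2 and the Möbius band.)

Hence the Betti numbers are b_0 = 2, b_1 = 1, b_2 = 0.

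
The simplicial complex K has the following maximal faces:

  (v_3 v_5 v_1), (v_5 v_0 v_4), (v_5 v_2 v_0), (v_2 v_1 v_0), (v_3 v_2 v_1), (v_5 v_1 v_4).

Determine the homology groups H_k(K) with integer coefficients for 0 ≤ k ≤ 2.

We work with the vertex ordering v_0 < v_1 < v_2 < v_3 < v_4 < v_5. The simplices of K, each written with vertices in increasing order, are:

  0-simplices (6): [v_0], [v_1], [v_2], [v_3], [v_4], [v_5]
  1-simplices (12): [v_0,v_1], [v_0,v_2], [v_0,v_4], [v_0,v_5], [v_1,v_2], [v_1,v_3], [v_1,v_4], [v_1,v_5], [v_2,v_3], [v_2,v_5], [v_3,v_5], [v_4,v_5]
  2-simplices (6): [v_0,v_1,v_2], [v_0,v_2,v_5], [v_0,v_4,v_5], [v_1,v_2,v_3], [v_1,v_3,v_5], [v_1,v_4,v_5]

giving chain groups C_0 ≅ Z^6, C_1 ≅ Z^12, C_2 ≅ Z^6.

Boundary ∂_1: C_1 → C_0 is given by ∂[p,q] = [q] − [p].
As a 6×12 matrix over Z this has rank 5, with invariant factors (1,1,1,1,1).

The boundary map ∂_2: C_2 → C_1 sends each 2-simplex [p,q,r] to [q,r] − [p,r] + [p,q]. For instance
  ∂[v_1,v_4,v_5] = [v_4,v_5] − [v_1,v_5] + [v_1,v_4],
  ∂[v_1,v_2,v_3] = [v_2,v_3] − [v_1,v_3] + [v_1,v_2].
As a 12×6 matrix over Z this has rank 6, with invariant factors (1,1,1,1,1,1).

Now H_k = ker ∂_k / im ∂_{k+1}, so:

  H_0: rank C_0 − rank ∂_1 = 6 − 5 = 1, and the invariant factors of ∂_1 are all 1, so H_0 ≅ Z.
  H_1: rank ker ∂_1 − rank ∂_2 = (12 − 5) − 6 = 1, and the invariant factors of ∂_2 are all 1, so H_1 ≅ Z.
  H_2: rank ker ∂_2 − rank ∂_3 = (6 − 6) − 0 = 0, and there is no ∂_3, so H_2 ≅ 0.

H_0 = Z,  H_1 = Z,  H_2 = 0.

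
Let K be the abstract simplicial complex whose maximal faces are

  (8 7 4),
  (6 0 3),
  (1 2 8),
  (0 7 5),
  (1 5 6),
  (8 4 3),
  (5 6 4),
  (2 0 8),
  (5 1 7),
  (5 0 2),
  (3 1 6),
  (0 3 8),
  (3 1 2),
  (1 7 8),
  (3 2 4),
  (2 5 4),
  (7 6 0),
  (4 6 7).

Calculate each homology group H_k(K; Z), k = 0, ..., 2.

H_0 ≅ Z,  H_1 ≅ Z ⊕ Z/2Z,  H_2 = 0.

Order the vertices as 0 < 1 < 2 < 3 < 4 < 5 < 6 < 7 < 8. Listing each simplex with vertices in this order, K has dimension 2 with simplices:

  0-simplices (9): [0], [1], [2], [3], [4], [5], [6], [7], [8]
  1-simplices (27): (27 of them)
  2-simplices (18): [0,2,5], [0,2,8], [0,3,6], [0,3,8], [0,5,7], [0,6,7], [1,2,3], [1,2,8], [1,3,6], [1,5,6], [1,5,7], [1,7,8], [2,3,4], [2,4,5], [3,4,8], [4,5,6], [4,6,7], [4,7,8]

giving chain groups C_0 ≅ Z^9, C_1 ≅ Z^27, C_2 ≅ Z^18.

Boundary ∂_1: C_1 → C_0 sends each edge [p,q] (with p < q) to q − p.
The resulting 9×27 matrix has rank 8, and its Smith normal form has invariant factors (1,1,1,1,1,1,1,1).

The boundary map ∂_2: C_2 → C_1 sends each 2-simplex [p,q,r] to [q,r] − [p,r] + [p,q]. For instance
  ∂[0,5,7] = [5,7] − [0,7] + [0,5],
  ∂[1,5,7] = [5,7] − [1,7] + [1,5].
This gives a 27×18 integer matrix of rank 18; reducing to Smith normal form yields diagonal entries (1,1,1,1,1,1,1,1,1,1,1,1,1,1,1,1,1,2).

Reading off H_k = ker ∂_k / im ∂_{k+1}:

  H_0: rank C_0 − rank ∂_1 = 9 − 8 = 1, and the invariant factors of ∂_1 are all 1, so H_0 ≅ Z.
  H_1: rank ker ∂_1 − rank ∂_2 = (27 − 8) − 18 = 1, and ∂_2 has invariant factor 2 > 1, so H_1 ≅ Z ⊕ Z/2Z.
  H_2: rank ker ∂_2 − rank ∂_3 = (18 − 18) − 0 = 0, and there is no ∂_3, so H_2 ≅ 0.

As a check, the Euler characteristic is 9 − 27 + 18 = 0, which agrees with 1 − 1 + 0 = 0.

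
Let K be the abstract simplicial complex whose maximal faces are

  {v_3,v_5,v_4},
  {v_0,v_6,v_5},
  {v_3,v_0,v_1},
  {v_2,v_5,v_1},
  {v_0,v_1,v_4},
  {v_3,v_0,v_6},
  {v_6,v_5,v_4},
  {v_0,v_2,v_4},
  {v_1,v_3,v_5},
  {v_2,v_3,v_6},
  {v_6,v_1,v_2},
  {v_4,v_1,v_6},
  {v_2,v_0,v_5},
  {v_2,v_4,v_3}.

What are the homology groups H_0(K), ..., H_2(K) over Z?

H_0 = Z,  H_1 = Z^2,  H_2 = Z.

Order the vertices as v_0 < v_1 < v_2 < v_3 < v_4 < v_5 < v_6. Listing each simplex with vertices in this order, K has dimension 2 with simplices:

  0-simplices (7): [v_0], [v_1], [v_2], [v_3], [v_4], [v_5], [v_6]
  1-simplices (21): (21 of them)
  2-simplices (14): (14 of them)

so the chain groups are C_0 ≅ Z^7, C_1 ≅ Z^21, C_2 ≅ Z^14.

∂_1: C_1 → C_0 is given by ∂[p,q] = [q] − [p]. For instance
  ∂[v_1,v_4] = [v_4] − [v_1].
This gives a 7×21 integer matrix of rank 6; reducing to Smith normal form yields diagonal entries (1,1,1,1,1,1).

∂_2: C_2 → C_1 acts by ∂[p,q,r] = [q,r] − [p,r] + [p,q]. For instance
  ∂[v_0,v_2,v_5] = [v_2,v_5] − [v_0,v_5] + [v_0,v_2],
  ∂[v_0,v_2,v_4] = [v_2,v_4] − [v_0,v_4] + [v_0,v_2].
The resulting 21×14 matrix has rank 13, and its Smith normal form has invariant factors (1,1,1,1,1,1,1,1,1,1,1,1,1).

From H_k ≅ ker(∂_k) / im(∂_{k+1}) we obtain:

  H_0: rank C_0 − rank ∂_1 = 7 − 6 = 1, and the invariant factors of ∂_1 are all 1, so H_0 = Z.
  H_1: rank ker ∂_1 − rank ∂_2 = (21 − 6) − 13 = 2, and the invariant factors of ∂_2 are all 1, so H_1 = Z^2.
  H_2: rank ker ∂_2 − rank ∂_3 = (14 − 13) − 0 = 1, and there is no ∂_3, so H_2 = Z.

As a check, the Euler characteristic is 7 − 21 + 14 = 0, which agrees with 1 − 2 + 1 = 0.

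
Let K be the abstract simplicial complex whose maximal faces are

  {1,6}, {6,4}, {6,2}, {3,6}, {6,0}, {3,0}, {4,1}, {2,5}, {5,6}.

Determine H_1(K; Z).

H_1 ≅ Z^3.

Take the total order 0 < 1 < 2 < 3 < 4 < 5 < 6 on the vertex set. Then K (dimension 1) consists of the simplices:

  0-simplices (7): [0], [1], [2], [3], [4], [5], [6]
  1-simplices (9): [0,3], [0,6], [1,4], [1,6], [2,5], [2,6], [3,6], [4,6], [5,6]

giving chain groups C_0 ≅ Z^7, C_1 ≅ Z^9.

The boundary map ∂_1: C_1 → C_0 maps an edge to its endpoints' difference, ∂[p,q] = q − p. For instance
  ∂[2,5] = [5] − [2].
As a 7×9 matrix over Z this has rank 6, with invariant factors (1,1,1,1,1,1).

From H_k ≅ ker(∂_k) / im(∂_{k+1}) we obtain:

  H_1: rank ker ∂_1 − rank ∂_2 = (9 − 6) − 0 = 3, and there is no ∂_2, so H_1 ≅ Z^3.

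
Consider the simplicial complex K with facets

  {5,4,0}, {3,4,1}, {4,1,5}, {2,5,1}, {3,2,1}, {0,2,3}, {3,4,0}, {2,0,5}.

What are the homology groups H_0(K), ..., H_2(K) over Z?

H_0 = Z,  H_1 = 0,  H_2 = Z.

Fix the vertex order 0 < 1 < 2 < 3 < 4 < 5 and write every simplex with vertices in increasing order. Then dim K = 2 and the simplices of K are:

  0-simplices (6): [0], [1], [2], [3], [4], [5]
  1-simplices (12): [0,2], [0,3], [0,4], [0,5], [1,2], [1,3], [1,4], [1,5], [2,3], [2,5], [3,4], [4,5]
  2-simplices (8): [0,2,3], [0,2,5], [0,3,4], [0,4,5], [1,2,3], [1,2,5], [1,3,4], [1,4,5]

giving chain groups C_0 ≅ Z^6, C_1 ≅ Z^12, C_2 ≅ Z^8.

∂_1: C_1 → C_0 sends each edge [p,q] (with p < q) to q − p. For instance
  ∂[2,3] = [3] − [2].
As a 6×12 matrix over Z this has rank 5, with invariant factors (1,1,1,1,1).

Boundary ∂_2: C_2 → C_1 acts by ∂[p,q,r] = [q,r] − [p,r] + [p,q]. For instance
  ∂[1,2,5] = [2,5] − [1,5] + [1,2],
  ∂[0,3,4] = [3,4] − [0,4] + [0,3].
The 12×8 boundary matrix has rank 7 and Smith normal form diag(1,1,1,1,1,1,1).

From H_k ≅ ker(∂_k) / im(∂_{k+1}) we obtain:

  H_0: rank C_0 − rank ∂_1 = 6 − 5 = 1, and the invariant factors of ∂_1 are all 1, so H_0 ≅ Z.
  H_1: rank ker ∂_1 − rank ∂_2 = (12 − 5) − 7 = 0, and the invariant factors of ∂_2 are all 1, so H_1 ≅ 0.
  H_2: rank ker ∂_2 − rank ∂_3 = (8 − 7) − 0 = 1, and there is no ∂_3, so H_2 ≅ Z.

As a check, the Euler characteristic is 6 − 12 + 8 = 2, which agrees with 1 − 0 + 1 = 2.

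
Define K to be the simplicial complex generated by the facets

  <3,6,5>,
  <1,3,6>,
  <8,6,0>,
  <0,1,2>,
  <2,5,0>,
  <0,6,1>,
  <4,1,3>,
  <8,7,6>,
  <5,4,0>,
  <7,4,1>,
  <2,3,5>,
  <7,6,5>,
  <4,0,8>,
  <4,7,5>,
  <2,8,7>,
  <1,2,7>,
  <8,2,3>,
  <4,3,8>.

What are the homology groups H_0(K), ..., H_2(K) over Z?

H_0 ≅ Z,  H_1 ≅ Z^2,  H_2 ≅ Z.

Fix the vertex order 0 < 1 < 2 < 3 < 4 < 5 < 6 < 7 < 8 and write every simplex with vertices in increasing order. Then dim K = 2 and the simplices of K are:

  0-simplices (9): [0], [1], [2], [3], [4], [5], [6], [7], [8]
  1-simplices (27): (27 of them)
  2-simplices (18): [0,1,2], [0,1,6], [0,2,5], [0,4,5], [0,4,8], [0,6,8], [1,2,7], [1,3,4], [1,3,6], [1,4,7], [2,3,5], [2,3,8], [2,7,8], [3,4,8], [3,5,6], [4,5,7], [5,6,7], [6,7,8]

giving chain groups C_0 ≅ Z^9, C_1 ≅ Z^27, C_2 ≅ Z^18.

The boundary map ∂_1: C_1 → C_0 sends each edge [p,q] (with p < q) to q − p. For instance
  ∂[6,7] = [7] − [6].
The 9×27 boundary matrix has rank 8 and Smith normal form diag(1,1,1,1,1,1,1,1).

Boundary ∂_2: C_2 → C_1 maps a triangle to the signed sum of its edges. For instance
  ∂[0,4,5] = [4,5] − [0,5] + [0,4],
  ∂[1,3,6] = [3,6] − [1,6] + [1,3].
This gives a 27×18 integer matrix of rank 17; reducing to Smith normal form yields diagonal entries (1,1,1,1,1,1,1,1,1,1,1,1,1,1,1,1,1).

Now H_k = ker ∂_k / im ∂_{k+1}, so:

  H_0: rank C_0 − rank ∂_1 = 9 − 8 = 1, and the invariant factors of ∂_1 are all 1, so H_0 = Z.
  H_1: rank ker ∂_1 − rank ∂_2 = (27 − 8) − 17 = 2, and the invariant factors of ∂_2 are all 1, so H_1 = Z^2.
  H_2: rank ker ∂_2 − rank ∂_3 = (18 − 17) − 0 = 1, and there is no ∂_3, so H_2 = Z.

(K is a triangulation of the torus T^2.)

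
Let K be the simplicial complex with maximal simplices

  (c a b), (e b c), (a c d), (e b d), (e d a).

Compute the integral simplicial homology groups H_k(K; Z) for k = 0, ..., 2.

H_0 ≅ Z,  H_1 ≅ Z,  H_2 = 0.

Take the total order a < b < c < d < e on the vertex set. Then K (dimension 2) consists of the simplices:

  0-simplices (5): a, b, c, d, e
  1-simplices (10): ab, ac, ad, ae, bc, bd, be, cd, ce, de
  2-simplices (5): abc, acd, ade, bce, bde

giving chain groups C_0 ≅ Z^5, C_1 ≅ Z^10, C_2 ≅ Z^5.

∂_1: C_1 → C_0 maps an edge to its endpoints' difference, ∂[p,q] = q − p. For instance
  ∂ac = c − a.
As a 5×10 matrix over Z this has rank 4, with invariant factors (1,1,1,1).

The boundary map ∂_2: C_2 → C_1 maps a triangle to the signed sum of its edges. For instance
  ∂abc = bc − ac + ab,
  ∂bce = ce − be + bc.
As a 10×5 matrix over Z this has rank 5, with invariant factors (1,1,1,1,1).

From H_k ≅ ker(∂_k) / im(∂_{k+1}) we obtain:

  H_0: rank C_0 − rank ∂_1 = 5 − 4 = 1, and the invariant factors of ∂_1 are all 1, so H_0 ≅ Z.
  H_1: rank ker ∂_1 − rank ∂_2 = (10 − 4) − 5 = 1, and the invariant factors of ∂_2 are all 1, so H_1 ≅ Z.
  H_2: rank ker ∂_2 − rank ∂_3 = (5 − 5) − 0 = 0, and there is no ∂_3, so H_2 ≅ 0.

(K is a triangulation of the Möbius band.)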